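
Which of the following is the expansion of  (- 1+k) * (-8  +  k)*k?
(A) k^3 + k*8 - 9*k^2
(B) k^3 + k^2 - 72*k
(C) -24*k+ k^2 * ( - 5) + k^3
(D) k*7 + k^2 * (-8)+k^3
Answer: A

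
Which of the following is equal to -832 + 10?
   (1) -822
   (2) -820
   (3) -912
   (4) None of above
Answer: 1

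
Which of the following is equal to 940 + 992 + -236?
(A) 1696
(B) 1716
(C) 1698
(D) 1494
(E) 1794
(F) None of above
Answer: A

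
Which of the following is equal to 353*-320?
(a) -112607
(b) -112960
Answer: b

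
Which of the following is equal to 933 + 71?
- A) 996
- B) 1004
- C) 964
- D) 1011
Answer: B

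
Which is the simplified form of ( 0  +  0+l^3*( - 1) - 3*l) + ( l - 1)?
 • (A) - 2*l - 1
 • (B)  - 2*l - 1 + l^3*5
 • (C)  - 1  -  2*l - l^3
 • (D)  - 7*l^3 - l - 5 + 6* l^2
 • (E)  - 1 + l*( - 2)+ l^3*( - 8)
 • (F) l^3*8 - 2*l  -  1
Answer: C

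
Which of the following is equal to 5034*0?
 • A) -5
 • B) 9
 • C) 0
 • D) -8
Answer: C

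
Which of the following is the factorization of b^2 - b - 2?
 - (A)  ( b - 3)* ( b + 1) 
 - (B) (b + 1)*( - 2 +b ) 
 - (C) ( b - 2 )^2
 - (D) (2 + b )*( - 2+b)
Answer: B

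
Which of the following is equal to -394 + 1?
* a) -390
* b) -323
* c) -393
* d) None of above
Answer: c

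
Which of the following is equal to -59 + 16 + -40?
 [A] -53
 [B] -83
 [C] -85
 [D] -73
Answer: B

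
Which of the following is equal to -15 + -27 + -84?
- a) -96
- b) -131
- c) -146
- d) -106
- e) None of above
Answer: e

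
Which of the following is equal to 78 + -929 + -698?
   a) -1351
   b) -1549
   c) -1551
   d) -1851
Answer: b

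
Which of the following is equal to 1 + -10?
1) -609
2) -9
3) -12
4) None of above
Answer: 2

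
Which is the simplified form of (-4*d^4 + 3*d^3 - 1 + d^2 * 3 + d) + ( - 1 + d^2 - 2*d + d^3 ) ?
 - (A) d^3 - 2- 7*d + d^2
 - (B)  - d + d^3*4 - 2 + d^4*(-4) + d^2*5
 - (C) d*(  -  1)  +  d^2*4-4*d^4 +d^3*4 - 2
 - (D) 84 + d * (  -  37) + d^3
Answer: C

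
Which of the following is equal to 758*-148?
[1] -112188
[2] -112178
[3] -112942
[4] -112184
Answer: 4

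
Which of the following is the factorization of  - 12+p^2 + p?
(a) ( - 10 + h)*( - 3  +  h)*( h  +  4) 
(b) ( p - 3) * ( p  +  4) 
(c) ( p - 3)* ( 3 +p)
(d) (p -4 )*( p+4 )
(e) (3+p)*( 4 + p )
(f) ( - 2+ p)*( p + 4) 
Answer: b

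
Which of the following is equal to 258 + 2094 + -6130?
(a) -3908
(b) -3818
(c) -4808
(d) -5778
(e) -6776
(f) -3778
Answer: f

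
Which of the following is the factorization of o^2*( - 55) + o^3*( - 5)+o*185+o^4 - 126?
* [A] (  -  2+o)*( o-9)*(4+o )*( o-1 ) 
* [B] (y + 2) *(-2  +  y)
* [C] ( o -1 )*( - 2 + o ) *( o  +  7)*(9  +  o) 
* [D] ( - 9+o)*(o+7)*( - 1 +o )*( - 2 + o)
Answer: D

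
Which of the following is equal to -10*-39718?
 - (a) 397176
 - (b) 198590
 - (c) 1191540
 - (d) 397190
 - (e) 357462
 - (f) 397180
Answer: f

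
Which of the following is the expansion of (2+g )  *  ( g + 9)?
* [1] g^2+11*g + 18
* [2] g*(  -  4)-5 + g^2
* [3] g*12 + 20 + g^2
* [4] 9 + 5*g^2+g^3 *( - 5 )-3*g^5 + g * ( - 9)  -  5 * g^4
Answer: 1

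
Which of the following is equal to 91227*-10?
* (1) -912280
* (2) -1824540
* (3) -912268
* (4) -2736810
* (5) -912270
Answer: 5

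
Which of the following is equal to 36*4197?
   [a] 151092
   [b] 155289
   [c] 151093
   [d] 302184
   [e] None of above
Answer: a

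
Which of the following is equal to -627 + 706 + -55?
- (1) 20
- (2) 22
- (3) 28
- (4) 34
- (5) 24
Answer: 5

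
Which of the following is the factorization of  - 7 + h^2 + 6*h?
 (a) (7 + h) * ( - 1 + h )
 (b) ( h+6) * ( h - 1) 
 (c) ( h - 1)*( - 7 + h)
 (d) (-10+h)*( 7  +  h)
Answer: a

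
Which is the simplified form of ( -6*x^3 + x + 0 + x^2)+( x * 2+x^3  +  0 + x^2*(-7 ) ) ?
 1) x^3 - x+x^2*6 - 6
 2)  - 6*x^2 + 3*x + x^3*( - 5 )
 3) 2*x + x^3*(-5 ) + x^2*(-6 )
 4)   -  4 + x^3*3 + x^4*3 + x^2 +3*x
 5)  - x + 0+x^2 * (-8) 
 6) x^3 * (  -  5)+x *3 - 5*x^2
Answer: 2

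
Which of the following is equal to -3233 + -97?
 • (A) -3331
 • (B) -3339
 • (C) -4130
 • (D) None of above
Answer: D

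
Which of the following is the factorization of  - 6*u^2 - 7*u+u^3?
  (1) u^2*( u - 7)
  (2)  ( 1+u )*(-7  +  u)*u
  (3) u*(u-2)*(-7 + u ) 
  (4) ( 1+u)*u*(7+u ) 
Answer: 2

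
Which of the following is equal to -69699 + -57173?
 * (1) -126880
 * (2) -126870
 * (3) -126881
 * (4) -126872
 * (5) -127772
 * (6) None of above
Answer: 4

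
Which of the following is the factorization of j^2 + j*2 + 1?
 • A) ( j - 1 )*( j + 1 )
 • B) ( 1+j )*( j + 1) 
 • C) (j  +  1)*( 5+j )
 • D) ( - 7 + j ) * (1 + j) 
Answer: B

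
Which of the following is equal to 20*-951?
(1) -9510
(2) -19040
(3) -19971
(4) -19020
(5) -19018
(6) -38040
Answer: 4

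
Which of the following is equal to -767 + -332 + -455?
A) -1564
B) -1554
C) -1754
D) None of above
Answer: B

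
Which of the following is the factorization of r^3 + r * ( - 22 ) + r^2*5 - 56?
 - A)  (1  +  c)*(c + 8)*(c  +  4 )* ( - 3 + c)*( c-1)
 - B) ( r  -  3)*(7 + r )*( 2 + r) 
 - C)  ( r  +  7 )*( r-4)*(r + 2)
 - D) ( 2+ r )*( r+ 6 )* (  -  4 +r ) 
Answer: C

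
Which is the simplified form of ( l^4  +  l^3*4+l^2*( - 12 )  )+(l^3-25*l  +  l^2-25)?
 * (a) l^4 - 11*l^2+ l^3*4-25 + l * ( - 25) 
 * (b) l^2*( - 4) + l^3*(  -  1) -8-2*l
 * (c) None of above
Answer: c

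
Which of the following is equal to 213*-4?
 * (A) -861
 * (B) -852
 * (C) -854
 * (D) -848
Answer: B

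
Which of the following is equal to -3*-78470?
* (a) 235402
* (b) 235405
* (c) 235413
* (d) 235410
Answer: d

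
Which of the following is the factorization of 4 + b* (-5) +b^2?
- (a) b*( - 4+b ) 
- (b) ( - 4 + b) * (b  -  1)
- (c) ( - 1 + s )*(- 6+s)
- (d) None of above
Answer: b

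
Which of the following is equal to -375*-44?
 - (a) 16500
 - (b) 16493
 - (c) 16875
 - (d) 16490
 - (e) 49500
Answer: a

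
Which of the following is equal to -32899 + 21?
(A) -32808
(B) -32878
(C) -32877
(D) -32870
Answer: B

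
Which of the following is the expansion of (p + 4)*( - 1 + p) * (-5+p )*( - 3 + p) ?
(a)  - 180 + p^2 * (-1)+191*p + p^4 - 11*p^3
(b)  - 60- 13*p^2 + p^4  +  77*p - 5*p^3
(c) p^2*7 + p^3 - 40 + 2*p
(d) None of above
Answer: b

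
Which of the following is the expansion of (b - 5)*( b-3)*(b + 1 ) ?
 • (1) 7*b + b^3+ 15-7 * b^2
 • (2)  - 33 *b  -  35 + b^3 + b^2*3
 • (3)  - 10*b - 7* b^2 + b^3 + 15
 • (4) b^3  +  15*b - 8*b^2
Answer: 1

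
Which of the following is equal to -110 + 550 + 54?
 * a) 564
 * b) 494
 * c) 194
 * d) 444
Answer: b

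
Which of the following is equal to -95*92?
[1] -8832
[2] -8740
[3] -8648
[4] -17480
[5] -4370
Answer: 2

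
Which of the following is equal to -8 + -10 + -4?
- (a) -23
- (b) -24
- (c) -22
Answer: c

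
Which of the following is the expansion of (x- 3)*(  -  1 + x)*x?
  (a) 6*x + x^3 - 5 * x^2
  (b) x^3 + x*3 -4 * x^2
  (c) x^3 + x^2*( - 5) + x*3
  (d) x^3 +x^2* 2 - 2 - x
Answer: b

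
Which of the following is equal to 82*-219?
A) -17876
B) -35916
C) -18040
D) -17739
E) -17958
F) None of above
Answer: E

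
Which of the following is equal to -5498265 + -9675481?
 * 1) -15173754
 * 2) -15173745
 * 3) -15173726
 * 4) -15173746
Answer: 4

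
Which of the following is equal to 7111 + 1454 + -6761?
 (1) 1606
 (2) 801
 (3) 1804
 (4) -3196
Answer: 3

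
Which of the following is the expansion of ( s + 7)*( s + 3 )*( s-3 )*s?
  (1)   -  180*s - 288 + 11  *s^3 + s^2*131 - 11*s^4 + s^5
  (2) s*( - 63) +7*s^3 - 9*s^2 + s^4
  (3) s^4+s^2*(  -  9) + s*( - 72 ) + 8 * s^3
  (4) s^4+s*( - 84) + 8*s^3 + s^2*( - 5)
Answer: 2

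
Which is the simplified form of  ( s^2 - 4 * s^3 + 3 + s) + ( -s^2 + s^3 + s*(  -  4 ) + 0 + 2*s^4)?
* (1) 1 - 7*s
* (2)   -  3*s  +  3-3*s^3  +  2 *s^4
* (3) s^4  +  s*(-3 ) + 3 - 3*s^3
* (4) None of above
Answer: 2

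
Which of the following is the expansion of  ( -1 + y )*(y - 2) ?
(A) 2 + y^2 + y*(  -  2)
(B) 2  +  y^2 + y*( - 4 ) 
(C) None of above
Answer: C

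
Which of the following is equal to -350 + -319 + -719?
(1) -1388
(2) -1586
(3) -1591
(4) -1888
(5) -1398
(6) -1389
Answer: 1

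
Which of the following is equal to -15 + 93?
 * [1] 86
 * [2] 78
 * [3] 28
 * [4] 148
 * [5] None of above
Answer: 2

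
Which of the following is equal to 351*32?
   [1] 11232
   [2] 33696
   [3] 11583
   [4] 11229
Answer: 1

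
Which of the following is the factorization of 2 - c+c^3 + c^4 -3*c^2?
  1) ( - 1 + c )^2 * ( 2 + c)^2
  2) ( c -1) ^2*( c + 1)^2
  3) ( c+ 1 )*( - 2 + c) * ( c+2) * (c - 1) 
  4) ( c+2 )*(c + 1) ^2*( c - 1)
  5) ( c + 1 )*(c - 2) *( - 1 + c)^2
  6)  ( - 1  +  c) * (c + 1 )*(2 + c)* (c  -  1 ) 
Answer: 6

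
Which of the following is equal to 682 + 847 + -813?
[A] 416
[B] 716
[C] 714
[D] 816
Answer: B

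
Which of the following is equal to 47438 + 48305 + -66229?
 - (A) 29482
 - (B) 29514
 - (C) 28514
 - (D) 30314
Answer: B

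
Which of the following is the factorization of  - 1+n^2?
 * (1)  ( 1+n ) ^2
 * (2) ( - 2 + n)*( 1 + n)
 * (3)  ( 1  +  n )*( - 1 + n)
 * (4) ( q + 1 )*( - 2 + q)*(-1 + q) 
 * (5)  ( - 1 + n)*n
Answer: 3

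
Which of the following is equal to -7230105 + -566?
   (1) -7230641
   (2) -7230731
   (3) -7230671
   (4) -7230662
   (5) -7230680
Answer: 3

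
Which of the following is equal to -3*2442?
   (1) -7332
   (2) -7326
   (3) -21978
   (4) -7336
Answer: 2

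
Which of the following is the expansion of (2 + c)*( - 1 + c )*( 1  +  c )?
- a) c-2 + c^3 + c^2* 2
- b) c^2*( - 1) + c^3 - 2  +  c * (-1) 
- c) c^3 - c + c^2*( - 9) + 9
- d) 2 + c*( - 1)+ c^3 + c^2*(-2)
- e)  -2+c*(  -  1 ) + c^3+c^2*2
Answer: e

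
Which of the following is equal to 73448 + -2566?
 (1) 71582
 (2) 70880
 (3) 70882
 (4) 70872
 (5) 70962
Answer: 3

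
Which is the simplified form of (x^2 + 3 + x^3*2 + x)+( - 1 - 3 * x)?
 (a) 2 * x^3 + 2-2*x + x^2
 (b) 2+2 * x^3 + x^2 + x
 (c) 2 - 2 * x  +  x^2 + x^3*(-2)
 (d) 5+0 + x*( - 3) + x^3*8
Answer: a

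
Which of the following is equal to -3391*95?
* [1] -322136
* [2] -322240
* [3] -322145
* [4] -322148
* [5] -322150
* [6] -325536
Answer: 3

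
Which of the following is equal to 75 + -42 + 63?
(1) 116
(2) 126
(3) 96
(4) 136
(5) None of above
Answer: 3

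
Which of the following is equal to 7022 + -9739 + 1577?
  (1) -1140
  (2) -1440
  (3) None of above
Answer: 1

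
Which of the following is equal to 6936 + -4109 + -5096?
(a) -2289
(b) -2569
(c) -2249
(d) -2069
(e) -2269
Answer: e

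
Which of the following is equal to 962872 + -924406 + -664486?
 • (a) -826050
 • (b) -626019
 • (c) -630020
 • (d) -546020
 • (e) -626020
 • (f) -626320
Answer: e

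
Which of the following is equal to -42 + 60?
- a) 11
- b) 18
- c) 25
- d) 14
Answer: b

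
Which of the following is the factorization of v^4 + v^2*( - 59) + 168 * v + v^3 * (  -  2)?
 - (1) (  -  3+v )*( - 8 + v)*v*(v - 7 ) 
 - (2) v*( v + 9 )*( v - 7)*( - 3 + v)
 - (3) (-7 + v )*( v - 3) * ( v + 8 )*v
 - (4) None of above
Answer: 3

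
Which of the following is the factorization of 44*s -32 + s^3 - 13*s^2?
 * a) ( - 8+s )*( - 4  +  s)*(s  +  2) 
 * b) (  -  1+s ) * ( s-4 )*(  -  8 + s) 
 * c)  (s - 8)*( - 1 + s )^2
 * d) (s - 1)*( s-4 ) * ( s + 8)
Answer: b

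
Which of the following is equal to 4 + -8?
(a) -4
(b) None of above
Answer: a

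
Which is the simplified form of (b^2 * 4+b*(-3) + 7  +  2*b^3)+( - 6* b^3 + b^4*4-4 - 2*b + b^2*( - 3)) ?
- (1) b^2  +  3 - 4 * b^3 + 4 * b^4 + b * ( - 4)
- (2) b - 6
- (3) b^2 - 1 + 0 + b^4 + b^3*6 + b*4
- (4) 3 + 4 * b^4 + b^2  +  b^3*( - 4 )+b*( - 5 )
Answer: 4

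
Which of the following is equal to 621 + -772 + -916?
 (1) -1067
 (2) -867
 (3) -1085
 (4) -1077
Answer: 1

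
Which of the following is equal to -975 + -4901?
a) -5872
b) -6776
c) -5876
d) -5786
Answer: c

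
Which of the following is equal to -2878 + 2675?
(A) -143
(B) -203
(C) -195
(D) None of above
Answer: B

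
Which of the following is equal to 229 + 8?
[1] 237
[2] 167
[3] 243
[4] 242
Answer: 1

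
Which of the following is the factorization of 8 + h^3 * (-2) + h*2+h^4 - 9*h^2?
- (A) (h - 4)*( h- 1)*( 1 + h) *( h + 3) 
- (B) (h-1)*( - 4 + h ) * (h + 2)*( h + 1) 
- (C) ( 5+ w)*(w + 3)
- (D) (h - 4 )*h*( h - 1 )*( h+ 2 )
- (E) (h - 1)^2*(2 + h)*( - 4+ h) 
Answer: B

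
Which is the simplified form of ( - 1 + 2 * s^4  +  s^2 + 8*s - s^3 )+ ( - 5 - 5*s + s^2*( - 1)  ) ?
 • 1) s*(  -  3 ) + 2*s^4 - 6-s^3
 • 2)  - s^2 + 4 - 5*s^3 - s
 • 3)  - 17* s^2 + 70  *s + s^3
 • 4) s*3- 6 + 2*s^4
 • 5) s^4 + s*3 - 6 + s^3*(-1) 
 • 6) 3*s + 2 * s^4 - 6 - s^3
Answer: 6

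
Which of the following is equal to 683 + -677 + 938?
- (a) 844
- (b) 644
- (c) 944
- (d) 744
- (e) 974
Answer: c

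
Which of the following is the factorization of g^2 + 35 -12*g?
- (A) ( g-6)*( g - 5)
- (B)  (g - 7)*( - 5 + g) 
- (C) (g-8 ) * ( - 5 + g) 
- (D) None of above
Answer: B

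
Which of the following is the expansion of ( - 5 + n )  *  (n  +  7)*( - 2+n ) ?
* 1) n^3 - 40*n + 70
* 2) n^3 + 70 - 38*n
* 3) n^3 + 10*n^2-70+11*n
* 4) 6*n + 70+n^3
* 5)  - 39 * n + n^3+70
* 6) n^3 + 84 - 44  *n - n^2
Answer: 5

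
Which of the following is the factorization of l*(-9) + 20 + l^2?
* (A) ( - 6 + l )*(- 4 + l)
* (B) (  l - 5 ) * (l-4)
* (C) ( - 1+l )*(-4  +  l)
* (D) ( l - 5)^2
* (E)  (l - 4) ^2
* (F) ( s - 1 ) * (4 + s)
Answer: B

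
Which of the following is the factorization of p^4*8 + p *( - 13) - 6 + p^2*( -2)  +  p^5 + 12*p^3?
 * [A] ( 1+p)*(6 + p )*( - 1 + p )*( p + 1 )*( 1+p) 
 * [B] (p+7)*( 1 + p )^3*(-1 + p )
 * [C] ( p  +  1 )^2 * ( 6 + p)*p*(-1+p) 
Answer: A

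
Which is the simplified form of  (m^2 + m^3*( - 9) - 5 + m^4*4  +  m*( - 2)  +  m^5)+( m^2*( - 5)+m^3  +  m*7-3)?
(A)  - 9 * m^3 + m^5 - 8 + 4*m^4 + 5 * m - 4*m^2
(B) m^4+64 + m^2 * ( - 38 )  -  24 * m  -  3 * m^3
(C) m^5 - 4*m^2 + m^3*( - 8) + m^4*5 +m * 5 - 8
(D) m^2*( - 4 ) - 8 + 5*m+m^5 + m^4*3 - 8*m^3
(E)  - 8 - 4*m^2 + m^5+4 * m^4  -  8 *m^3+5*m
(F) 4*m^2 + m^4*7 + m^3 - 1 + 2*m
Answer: E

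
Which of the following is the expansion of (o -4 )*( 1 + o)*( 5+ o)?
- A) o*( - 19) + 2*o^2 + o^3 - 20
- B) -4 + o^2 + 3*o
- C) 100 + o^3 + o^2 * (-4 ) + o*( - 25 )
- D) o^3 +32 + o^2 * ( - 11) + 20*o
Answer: A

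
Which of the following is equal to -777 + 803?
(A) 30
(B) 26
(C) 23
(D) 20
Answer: B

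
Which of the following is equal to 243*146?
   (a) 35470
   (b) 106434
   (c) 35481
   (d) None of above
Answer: d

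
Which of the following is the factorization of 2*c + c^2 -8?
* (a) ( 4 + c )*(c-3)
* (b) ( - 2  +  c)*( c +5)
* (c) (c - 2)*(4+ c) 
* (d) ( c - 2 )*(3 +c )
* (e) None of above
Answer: c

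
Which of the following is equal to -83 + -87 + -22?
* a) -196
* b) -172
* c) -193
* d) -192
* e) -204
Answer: d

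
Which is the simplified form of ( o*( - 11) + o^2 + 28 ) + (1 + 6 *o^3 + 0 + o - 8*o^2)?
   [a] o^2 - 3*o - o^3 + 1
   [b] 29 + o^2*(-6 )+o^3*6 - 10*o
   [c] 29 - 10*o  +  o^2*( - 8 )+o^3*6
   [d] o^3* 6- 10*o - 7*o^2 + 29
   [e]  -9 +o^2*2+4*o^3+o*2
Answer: d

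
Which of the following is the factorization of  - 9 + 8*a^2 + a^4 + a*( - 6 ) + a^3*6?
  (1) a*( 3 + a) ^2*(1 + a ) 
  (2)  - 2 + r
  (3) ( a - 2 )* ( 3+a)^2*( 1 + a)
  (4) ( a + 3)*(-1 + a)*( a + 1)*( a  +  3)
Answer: 4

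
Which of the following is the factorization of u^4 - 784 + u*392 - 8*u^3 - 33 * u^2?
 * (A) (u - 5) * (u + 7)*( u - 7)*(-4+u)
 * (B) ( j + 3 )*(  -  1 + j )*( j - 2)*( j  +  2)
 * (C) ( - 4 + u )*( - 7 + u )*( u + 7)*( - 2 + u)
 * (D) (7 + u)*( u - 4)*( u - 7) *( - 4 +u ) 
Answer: D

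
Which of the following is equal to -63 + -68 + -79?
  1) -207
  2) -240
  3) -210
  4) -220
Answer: 3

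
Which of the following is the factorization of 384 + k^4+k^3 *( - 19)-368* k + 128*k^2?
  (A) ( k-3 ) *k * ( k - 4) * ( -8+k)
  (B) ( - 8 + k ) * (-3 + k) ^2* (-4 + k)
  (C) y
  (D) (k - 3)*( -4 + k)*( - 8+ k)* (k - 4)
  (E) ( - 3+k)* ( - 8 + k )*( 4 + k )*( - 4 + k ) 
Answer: D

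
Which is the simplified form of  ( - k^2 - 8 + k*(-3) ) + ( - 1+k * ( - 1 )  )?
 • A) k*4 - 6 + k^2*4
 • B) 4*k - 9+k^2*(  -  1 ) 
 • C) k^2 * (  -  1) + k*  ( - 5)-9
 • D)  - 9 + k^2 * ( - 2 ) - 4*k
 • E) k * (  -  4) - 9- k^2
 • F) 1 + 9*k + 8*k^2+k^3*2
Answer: E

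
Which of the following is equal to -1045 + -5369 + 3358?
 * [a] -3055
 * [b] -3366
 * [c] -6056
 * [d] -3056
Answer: d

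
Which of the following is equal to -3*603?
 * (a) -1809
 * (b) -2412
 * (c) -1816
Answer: a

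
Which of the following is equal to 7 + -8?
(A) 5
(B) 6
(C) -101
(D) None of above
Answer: D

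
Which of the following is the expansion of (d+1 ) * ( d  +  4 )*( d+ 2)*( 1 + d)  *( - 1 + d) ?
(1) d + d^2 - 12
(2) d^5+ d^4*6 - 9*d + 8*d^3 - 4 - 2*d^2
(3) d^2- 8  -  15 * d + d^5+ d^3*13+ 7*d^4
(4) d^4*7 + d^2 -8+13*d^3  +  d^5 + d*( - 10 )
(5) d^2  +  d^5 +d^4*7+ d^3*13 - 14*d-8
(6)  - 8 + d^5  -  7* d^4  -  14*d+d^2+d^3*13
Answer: 5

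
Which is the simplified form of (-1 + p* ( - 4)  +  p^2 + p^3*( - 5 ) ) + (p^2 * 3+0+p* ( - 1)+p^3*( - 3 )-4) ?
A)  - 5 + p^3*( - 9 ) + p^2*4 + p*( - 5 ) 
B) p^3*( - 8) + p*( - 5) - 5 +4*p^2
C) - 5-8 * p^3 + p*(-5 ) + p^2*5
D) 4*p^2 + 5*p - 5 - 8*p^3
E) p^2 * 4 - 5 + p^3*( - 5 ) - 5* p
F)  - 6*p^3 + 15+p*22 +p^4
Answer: B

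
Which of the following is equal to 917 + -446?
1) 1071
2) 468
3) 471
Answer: 3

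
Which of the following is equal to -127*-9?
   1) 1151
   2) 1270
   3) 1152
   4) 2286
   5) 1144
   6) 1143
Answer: 6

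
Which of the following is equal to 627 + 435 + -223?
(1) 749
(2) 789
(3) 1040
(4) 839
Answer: 4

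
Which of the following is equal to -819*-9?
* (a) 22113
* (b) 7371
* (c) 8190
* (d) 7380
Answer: b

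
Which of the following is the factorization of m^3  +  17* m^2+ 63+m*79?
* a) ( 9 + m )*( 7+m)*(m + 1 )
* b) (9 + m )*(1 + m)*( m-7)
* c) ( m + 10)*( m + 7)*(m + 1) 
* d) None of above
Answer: a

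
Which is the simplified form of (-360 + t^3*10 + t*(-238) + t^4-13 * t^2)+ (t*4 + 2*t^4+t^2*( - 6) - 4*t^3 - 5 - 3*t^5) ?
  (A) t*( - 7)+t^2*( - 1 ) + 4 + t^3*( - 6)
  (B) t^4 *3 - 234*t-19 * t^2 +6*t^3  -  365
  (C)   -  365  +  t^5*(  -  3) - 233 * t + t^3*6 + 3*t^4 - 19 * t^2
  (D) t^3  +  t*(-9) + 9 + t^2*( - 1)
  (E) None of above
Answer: E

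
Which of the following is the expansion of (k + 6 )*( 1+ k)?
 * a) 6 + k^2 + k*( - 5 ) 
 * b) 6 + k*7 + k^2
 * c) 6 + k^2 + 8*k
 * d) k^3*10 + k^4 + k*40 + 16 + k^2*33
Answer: b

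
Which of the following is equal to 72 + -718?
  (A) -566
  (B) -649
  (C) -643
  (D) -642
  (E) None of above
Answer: E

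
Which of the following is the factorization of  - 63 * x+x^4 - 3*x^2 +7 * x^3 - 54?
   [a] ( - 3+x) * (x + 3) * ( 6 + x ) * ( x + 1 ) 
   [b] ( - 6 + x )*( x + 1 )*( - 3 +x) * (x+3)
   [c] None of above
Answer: a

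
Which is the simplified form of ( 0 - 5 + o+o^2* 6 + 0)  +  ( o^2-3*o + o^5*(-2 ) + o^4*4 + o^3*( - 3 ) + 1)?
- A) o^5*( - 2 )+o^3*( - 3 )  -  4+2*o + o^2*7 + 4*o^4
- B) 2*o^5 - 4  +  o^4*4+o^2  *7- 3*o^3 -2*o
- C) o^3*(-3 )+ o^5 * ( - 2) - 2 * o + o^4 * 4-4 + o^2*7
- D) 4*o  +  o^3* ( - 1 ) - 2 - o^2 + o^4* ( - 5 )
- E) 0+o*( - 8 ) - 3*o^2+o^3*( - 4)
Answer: C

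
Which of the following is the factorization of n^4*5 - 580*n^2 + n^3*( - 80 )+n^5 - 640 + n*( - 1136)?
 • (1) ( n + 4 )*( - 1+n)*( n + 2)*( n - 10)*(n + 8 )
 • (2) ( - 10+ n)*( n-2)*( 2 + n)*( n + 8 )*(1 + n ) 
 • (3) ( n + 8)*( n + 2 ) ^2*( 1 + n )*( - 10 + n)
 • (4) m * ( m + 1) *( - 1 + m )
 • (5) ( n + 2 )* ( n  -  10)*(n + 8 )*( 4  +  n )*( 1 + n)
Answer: 5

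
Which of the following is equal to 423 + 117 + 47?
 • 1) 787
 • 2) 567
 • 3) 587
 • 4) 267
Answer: 3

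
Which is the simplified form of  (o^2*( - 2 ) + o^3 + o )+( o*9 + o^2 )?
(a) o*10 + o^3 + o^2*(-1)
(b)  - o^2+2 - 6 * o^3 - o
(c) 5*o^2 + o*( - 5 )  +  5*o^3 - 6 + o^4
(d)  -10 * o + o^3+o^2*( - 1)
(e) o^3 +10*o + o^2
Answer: a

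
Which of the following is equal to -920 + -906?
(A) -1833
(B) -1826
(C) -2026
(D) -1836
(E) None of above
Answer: B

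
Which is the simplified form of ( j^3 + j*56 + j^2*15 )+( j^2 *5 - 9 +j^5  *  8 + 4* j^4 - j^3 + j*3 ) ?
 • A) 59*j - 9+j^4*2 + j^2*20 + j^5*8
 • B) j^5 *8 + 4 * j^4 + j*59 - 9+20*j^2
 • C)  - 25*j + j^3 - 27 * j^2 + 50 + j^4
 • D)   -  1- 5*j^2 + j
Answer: B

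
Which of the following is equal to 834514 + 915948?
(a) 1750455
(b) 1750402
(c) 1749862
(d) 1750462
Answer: d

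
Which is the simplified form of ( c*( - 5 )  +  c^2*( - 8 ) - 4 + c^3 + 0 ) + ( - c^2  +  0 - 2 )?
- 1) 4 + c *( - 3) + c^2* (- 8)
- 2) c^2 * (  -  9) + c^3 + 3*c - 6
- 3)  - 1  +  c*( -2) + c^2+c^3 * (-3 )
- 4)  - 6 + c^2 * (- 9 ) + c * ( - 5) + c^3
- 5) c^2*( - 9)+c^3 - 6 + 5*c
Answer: 4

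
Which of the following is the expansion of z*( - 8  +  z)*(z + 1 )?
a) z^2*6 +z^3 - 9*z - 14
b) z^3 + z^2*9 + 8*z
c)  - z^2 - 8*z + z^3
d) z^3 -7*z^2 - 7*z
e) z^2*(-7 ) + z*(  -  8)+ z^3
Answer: e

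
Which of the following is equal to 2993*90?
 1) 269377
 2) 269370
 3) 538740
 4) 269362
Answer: 2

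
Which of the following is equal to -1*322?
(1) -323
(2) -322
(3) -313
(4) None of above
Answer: 2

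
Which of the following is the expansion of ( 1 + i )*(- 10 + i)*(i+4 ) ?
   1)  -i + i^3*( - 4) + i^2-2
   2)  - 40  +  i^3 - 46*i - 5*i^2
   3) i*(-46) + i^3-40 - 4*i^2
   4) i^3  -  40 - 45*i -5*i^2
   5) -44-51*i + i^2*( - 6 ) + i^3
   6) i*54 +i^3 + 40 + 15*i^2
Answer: 2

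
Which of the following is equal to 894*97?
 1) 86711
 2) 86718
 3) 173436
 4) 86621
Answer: 2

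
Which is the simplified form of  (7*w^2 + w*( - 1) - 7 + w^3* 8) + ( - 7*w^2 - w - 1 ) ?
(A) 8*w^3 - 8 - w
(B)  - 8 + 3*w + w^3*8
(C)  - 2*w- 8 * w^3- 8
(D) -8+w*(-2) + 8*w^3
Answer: D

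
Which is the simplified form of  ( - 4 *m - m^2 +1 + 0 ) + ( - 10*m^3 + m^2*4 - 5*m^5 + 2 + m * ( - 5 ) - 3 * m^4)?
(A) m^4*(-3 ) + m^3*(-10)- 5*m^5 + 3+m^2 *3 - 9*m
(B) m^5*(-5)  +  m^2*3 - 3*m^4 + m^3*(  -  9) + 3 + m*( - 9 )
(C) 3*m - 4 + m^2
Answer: A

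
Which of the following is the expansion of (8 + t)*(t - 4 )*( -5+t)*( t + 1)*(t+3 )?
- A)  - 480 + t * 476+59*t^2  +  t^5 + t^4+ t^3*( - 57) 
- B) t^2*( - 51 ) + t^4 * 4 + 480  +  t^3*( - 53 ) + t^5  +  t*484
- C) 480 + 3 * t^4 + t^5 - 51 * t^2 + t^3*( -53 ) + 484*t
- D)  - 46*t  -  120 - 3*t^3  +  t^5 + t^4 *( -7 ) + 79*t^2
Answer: C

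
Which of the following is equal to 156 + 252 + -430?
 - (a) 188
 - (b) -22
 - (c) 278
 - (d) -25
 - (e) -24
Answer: b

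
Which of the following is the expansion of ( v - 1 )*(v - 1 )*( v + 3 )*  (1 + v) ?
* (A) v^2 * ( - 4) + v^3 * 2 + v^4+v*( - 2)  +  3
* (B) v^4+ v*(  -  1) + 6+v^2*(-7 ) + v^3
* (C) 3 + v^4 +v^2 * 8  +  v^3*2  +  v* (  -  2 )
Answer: A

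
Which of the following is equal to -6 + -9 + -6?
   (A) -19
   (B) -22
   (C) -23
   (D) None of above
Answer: D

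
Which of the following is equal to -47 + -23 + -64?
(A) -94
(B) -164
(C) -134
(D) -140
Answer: C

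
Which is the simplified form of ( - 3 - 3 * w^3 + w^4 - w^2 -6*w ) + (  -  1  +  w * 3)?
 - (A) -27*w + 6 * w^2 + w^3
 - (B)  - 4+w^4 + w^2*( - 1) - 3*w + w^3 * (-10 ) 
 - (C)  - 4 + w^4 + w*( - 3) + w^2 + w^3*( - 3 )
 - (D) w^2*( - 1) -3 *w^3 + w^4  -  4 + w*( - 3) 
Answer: D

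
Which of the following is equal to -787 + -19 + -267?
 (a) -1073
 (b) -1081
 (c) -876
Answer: a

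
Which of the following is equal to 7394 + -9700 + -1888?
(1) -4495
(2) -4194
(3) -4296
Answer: 2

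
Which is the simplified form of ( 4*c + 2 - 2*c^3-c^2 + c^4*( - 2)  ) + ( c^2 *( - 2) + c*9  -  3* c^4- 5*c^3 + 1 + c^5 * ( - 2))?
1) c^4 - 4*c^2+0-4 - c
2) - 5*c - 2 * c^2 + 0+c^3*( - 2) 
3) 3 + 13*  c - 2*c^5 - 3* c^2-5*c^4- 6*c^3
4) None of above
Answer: 4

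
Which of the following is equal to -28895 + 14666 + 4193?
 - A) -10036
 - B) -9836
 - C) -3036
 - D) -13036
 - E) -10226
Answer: A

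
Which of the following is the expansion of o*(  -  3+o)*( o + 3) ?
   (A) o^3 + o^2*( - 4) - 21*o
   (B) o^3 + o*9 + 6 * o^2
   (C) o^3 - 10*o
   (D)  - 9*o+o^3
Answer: D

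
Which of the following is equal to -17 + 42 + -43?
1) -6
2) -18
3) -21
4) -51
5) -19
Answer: 2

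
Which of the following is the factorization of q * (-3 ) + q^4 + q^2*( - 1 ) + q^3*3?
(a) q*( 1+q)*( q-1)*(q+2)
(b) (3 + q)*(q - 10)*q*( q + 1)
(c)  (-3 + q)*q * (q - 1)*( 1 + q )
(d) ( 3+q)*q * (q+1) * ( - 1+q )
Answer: d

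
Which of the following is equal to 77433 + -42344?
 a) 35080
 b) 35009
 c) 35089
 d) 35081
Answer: c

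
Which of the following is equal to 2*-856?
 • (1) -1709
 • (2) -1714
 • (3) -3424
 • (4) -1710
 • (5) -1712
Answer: 5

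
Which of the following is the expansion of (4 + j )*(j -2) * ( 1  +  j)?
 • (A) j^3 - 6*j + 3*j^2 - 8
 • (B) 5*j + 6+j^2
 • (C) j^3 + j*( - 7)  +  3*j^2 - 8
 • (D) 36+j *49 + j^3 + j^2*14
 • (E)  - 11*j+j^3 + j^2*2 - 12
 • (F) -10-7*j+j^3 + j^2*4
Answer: A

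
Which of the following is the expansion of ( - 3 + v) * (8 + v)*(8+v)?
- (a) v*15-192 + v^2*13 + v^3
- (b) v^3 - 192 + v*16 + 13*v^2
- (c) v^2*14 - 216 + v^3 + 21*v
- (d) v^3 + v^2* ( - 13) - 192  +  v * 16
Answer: b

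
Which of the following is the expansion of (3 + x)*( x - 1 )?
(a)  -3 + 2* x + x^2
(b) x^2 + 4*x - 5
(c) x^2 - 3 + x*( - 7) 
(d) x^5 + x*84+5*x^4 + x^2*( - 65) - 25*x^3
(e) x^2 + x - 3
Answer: a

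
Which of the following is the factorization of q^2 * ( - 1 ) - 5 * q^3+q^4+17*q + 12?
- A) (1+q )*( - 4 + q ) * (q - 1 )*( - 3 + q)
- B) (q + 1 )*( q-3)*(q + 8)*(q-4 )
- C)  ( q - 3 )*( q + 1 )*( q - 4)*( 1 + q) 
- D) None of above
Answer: C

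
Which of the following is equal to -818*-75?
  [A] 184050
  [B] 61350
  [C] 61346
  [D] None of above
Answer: B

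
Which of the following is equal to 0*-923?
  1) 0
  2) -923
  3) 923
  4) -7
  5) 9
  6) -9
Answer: 1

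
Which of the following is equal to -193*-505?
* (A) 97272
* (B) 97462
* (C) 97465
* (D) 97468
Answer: C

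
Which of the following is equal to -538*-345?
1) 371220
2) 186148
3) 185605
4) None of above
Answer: 4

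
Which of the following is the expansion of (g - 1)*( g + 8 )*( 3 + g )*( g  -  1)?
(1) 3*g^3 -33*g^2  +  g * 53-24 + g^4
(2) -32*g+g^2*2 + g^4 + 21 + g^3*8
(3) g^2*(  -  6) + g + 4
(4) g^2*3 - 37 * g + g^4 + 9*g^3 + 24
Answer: 4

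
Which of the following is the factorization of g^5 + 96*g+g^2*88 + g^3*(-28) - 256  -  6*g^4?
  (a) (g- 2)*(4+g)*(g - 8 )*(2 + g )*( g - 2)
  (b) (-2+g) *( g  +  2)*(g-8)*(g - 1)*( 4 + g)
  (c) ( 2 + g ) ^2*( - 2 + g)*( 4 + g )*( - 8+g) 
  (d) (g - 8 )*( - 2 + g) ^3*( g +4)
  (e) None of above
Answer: a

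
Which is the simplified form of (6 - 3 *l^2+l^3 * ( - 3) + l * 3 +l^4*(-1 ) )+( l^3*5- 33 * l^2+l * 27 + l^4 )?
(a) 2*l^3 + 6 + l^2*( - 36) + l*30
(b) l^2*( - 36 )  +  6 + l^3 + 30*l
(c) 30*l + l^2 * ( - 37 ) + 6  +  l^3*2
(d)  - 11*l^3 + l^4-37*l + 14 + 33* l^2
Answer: a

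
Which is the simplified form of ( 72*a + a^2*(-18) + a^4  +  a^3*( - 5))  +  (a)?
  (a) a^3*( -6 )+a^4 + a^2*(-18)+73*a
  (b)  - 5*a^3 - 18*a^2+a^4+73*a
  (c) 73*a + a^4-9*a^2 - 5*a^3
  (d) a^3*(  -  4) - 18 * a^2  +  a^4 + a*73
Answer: b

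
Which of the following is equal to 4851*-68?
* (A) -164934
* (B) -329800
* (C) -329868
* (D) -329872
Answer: C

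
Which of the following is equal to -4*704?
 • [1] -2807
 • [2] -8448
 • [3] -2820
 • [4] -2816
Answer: 4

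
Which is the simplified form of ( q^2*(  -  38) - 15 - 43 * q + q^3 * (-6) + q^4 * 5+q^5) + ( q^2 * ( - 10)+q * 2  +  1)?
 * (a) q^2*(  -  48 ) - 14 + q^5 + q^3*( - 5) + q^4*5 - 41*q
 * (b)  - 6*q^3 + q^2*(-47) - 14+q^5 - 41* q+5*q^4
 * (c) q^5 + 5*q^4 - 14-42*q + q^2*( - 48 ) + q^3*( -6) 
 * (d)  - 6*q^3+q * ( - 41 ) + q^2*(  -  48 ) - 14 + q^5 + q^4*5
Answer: d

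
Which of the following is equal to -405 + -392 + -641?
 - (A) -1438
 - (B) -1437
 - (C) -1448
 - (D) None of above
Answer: A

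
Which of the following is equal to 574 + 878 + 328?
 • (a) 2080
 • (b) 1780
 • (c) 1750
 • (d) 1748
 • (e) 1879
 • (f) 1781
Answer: b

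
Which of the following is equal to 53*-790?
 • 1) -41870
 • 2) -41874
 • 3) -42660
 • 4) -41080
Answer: 1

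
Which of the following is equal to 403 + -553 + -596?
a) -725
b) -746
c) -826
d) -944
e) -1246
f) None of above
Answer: b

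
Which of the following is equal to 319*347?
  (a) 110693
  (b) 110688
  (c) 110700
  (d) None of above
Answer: a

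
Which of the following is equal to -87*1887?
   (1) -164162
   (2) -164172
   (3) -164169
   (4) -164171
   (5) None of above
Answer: 3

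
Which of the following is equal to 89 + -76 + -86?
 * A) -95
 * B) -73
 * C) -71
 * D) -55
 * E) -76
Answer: B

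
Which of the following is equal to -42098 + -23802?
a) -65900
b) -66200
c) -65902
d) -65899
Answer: a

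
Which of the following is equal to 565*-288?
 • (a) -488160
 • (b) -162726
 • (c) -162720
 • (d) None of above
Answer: c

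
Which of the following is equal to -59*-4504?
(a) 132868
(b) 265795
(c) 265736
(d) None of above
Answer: c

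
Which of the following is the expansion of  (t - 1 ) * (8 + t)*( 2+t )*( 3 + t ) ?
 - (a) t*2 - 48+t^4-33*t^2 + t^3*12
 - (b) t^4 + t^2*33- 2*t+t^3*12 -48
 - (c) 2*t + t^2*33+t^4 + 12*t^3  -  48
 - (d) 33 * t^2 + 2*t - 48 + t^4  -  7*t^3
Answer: c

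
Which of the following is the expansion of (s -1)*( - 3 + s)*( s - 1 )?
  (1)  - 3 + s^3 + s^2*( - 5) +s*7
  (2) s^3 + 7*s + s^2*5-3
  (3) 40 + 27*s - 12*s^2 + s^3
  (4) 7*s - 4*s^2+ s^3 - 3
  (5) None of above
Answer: 1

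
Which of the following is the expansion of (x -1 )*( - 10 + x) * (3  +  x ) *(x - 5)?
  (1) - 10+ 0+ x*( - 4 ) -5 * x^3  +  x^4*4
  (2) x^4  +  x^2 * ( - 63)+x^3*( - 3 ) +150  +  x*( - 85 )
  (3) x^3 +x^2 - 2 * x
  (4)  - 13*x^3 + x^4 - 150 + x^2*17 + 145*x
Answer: 4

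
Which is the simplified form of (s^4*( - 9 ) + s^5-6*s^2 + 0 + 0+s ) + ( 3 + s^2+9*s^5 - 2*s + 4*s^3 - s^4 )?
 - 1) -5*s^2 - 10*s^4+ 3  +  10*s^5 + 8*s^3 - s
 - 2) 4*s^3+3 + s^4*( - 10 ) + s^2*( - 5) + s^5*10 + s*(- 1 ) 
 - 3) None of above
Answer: 2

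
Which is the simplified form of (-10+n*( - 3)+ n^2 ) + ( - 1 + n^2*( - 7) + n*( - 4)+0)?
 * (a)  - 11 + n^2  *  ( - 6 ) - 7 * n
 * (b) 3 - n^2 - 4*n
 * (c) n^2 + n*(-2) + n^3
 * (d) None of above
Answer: a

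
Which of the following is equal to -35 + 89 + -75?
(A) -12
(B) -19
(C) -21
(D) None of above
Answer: C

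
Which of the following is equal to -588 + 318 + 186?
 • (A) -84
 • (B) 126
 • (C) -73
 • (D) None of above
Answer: A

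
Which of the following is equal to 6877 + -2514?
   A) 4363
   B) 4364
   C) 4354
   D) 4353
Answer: A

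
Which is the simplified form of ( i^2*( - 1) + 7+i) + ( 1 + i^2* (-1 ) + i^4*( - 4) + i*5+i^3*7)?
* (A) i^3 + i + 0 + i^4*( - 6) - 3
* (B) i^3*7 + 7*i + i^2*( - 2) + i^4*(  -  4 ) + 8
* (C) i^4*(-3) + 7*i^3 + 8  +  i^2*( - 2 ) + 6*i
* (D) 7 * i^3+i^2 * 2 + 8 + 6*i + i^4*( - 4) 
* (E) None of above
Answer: E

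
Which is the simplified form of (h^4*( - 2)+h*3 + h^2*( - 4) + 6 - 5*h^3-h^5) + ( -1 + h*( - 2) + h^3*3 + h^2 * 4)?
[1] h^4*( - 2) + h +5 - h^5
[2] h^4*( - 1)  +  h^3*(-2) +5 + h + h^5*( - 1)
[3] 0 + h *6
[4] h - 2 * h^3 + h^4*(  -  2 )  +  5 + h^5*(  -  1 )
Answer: 4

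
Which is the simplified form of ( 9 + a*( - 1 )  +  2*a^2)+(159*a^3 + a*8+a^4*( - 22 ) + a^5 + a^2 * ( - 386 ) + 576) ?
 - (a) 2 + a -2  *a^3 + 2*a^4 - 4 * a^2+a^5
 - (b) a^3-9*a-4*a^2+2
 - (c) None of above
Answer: c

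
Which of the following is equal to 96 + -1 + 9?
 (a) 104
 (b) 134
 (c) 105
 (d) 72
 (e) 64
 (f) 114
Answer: a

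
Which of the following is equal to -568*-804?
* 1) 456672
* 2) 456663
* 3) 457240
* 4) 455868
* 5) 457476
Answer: 1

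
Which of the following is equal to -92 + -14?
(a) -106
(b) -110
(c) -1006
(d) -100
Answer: a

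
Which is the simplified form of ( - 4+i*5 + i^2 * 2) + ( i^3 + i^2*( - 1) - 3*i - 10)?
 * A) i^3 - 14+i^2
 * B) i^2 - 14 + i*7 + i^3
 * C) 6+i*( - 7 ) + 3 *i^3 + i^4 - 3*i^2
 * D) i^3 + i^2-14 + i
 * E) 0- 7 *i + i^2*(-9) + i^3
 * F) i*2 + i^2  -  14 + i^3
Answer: F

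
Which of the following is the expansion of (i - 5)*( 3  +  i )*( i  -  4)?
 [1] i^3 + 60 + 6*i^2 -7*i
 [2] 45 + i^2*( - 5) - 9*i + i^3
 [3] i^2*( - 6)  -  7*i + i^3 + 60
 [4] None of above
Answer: 3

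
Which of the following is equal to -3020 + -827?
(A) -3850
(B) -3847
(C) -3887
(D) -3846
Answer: B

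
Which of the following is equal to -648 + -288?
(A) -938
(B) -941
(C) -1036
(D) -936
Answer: D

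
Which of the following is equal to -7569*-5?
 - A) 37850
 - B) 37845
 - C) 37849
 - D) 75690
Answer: B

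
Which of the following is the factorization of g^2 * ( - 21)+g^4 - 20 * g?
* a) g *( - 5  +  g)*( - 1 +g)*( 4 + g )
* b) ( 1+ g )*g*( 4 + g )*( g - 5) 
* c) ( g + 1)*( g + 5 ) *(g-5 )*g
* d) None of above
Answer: b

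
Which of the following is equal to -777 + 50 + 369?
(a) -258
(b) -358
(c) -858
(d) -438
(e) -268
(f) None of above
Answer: b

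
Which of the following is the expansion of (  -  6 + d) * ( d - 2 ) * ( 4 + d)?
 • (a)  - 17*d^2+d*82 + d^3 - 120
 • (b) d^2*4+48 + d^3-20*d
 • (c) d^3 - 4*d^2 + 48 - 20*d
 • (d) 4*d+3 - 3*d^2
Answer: c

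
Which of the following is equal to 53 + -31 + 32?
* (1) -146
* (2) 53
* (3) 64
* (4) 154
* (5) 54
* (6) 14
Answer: 5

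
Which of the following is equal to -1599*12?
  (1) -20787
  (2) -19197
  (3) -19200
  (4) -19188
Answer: 4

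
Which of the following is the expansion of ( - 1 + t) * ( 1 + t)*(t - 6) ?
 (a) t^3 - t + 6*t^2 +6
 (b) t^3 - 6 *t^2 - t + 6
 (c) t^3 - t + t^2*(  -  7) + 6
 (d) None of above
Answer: b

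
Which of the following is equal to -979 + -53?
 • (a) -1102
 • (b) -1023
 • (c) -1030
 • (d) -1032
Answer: d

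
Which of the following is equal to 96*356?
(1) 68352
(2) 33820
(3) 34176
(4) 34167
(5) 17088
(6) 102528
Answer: 3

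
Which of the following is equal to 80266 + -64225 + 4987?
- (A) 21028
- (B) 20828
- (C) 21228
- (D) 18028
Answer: A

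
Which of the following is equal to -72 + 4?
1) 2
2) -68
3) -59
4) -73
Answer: 2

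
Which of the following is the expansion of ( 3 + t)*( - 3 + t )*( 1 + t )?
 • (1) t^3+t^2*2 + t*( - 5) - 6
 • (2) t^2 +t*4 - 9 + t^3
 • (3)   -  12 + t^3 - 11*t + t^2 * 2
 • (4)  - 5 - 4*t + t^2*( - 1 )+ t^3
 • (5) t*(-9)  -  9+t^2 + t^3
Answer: 5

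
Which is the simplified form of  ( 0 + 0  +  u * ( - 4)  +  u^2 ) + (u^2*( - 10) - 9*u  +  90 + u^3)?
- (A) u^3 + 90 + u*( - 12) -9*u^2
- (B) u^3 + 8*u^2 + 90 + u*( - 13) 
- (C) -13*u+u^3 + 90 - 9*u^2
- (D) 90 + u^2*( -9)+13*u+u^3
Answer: C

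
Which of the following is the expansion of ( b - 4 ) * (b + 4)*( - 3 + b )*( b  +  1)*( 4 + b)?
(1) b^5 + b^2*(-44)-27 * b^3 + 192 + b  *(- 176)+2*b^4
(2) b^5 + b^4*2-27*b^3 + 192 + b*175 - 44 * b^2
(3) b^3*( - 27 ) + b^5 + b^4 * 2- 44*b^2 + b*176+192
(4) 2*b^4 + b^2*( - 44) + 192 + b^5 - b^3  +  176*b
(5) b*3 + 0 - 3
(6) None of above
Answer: 3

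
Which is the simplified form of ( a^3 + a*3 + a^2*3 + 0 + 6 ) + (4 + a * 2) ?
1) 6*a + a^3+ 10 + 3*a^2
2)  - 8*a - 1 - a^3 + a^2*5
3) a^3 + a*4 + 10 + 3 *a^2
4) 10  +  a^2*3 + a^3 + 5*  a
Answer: 4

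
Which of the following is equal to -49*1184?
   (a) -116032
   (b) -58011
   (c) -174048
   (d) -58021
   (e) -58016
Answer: e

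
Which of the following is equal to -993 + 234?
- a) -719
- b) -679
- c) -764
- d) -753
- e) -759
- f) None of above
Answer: e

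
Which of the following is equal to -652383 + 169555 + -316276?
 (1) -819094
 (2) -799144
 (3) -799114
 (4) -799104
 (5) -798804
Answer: 4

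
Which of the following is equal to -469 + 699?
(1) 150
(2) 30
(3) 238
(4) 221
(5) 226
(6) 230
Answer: 6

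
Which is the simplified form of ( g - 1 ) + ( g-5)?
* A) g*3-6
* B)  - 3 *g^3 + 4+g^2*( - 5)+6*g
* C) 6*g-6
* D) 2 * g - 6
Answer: D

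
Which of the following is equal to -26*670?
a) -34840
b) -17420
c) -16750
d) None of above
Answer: b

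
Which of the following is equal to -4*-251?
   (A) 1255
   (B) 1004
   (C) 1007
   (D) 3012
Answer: B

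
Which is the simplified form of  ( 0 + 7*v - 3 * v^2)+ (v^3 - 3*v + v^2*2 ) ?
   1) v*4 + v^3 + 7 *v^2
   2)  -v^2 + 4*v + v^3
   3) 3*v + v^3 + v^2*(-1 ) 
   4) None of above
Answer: 2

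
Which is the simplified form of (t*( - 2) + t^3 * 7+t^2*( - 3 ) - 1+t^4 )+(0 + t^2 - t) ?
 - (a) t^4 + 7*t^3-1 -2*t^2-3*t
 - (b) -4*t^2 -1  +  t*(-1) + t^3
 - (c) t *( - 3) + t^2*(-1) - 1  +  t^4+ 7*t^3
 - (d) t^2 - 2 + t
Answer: a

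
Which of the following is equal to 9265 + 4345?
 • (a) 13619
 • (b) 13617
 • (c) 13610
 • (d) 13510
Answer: c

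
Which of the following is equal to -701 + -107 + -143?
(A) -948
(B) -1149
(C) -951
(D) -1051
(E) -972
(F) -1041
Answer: C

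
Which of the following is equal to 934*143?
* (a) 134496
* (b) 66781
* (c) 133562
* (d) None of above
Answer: c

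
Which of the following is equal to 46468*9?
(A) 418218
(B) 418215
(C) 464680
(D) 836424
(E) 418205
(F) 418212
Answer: F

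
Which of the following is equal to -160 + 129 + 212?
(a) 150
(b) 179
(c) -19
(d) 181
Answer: d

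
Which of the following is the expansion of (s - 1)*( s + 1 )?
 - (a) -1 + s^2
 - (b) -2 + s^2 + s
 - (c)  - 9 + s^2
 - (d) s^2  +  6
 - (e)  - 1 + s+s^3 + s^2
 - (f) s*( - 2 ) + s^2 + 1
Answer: a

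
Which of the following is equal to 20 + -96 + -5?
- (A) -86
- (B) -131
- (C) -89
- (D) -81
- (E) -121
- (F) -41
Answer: D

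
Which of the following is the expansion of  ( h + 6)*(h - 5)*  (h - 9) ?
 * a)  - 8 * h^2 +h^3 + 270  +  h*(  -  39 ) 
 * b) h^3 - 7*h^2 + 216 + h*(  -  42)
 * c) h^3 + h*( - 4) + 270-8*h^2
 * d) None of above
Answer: a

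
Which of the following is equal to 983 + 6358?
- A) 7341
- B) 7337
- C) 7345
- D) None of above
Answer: A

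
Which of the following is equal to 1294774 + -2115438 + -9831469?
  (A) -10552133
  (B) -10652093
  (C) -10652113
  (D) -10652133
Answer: D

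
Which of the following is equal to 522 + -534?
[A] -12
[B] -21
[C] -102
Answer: A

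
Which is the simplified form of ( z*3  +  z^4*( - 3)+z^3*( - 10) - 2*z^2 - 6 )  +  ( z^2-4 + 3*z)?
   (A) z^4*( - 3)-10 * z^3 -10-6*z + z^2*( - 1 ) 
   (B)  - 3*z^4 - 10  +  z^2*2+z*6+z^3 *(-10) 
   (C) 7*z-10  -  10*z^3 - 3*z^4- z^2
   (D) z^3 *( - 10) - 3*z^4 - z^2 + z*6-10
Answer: D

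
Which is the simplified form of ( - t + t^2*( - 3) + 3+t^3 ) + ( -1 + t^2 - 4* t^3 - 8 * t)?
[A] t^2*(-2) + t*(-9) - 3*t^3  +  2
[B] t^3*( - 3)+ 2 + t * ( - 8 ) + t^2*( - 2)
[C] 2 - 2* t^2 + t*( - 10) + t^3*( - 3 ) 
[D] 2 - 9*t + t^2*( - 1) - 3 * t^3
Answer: A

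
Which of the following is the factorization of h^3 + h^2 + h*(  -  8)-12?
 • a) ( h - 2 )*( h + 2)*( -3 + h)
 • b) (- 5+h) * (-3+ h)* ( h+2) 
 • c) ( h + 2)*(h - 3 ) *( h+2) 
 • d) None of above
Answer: c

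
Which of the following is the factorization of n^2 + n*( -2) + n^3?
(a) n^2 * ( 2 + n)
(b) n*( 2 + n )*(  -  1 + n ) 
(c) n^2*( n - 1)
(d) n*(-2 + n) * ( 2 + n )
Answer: b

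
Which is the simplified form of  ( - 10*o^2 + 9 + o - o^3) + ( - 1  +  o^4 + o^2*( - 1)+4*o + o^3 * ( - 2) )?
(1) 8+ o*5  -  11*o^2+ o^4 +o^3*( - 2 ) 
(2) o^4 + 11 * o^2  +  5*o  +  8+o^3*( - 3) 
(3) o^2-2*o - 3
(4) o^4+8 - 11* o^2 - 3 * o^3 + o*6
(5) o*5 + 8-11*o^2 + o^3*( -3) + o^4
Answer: 5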